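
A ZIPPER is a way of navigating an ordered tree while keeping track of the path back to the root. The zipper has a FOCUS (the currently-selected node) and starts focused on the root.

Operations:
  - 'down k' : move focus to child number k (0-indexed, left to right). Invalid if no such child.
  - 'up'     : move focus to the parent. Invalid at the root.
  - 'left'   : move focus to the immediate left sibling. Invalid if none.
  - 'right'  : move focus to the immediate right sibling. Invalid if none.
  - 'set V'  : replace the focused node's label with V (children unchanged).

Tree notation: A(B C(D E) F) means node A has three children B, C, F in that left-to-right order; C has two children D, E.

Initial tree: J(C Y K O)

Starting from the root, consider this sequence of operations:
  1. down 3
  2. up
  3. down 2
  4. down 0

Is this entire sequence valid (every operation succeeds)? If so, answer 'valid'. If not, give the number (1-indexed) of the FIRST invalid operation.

Answer: 4

Derivation:
Step 1 (down 3): focus=O path=3 depth=1 children=[] left=['C', 'Y', 'K'] right=[] parent=J
Step 2 (up): focus=J path=root depth=0 children=['C', 'Y', 'K', 'O'] (at root)
Step 3 (down 2): focus=K path=2 depth=1 children=[] left=['C', 'Y'] right=['O'] parent=J
Step 4 (down 0): INVALID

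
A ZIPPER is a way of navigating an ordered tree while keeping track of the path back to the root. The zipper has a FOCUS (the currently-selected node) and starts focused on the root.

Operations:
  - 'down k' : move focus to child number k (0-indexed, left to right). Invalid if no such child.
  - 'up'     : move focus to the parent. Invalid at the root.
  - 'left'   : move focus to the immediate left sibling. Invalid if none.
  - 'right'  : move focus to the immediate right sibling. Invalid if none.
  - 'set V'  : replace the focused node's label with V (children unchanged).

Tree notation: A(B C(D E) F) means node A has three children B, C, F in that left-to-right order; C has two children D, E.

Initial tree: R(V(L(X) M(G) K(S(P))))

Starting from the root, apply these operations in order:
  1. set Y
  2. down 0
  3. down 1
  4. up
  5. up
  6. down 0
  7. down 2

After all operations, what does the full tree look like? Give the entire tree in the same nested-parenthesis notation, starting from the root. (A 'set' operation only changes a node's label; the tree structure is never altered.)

Step 1 (set Y): focus=Y path=root depth=0 children=['V'] (at root)
Step 2 (down 0): focus=V path=0 depth=1 children=['L', 'M', 'K'] left=[] right=[] parent=Y
Step 3 (down 1): focus=M path=0/1 depth=2 children=['G'] left=['L'] right=['K'] parent=V
Step 4 (up): focus=V path=0 depth=1 children=['L', 'M', 'K'] left=[] right=[] parent=Y
Step 5 (up): focus=Y path=root depth=0 children=['V'] (at root)
Step 6 (down 0): focus=V path=0 depth=1 children=['L', 'M', 'K'] left=[] right=[] parent=Y
Step 7 (down 2): focus=K path=0/2 depth=2 children=['S'] left=['L', 'M'] right=[] parent=V

Answer: Y(V(L(X) M(G) K(S(P))))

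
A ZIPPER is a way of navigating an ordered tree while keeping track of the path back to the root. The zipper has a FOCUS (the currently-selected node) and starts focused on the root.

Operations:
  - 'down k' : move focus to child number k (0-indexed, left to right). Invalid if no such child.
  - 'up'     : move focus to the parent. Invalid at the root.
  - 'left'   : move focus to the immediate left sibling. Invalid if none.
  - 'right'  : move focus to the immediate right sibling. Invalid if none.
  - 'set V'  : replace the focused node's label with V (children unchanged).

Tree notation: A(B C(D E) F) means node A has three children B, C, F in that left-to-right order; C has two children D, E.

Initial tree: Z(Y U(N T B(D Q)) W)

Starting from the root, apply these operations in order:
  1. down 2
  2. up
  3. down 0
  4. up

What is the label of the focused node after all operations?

Answer: Z

Derivation:
Step 1 (down 2): focus=W path=2 depth=1 children=[] left=['Y', 'U'] right=[] parent=Z
Step 2 (up): focus=Z path=root depth=0 children=['Y', 'U', 'W'] (at root)
Step 3 (down 0): focus=Y path=0 depth=1 children=[] left=[] right=['U', 'W'] parent=Z
Step 4 (up): focus=Z path=root depth=0 children=['Y', 'U', 'W'] (at root)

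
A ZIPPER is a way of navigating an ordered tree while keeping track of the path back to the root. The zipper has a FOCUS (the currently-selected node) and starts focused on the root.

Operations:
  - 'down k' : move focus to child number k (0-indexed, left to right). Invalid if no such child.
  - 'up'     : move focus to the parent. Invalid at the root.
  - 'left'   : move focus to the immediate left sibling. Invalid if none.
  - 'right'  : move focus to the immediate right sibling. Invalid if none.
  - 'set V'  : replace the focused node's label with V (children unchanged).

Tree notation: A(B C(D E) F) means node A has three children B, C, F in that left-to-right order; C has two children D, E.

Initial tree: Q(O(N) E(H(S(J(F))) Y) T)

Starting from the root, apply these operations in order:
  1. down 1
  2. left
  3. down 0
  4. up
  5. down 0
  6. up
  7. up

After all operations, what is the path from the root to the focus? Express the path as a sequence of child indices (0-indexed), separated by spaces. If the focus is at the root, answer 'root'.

Step 1 (down 1): focus=E path=1 depth=1 children=['H', 'Y'] left=['O'] right=['T'] parent=Q
Step 2 (left): focus=O path=0 depth=1 children=['N'] left=[] right=['E', 'T'] parent=Q
Step 3 (down 0): focus=N path=0/0 depth=2 children=[] left=[] right=[] parent=O
Step 4 (up): focus=O path=0 depth=1 children=['N'] left=[] right=['E', 'T'] parent=Q
Step 5 (down 0): focus=N path=0/0 depth=2 children=[] left=[] right=[] parent=O
Step 6 (up): focus=O path=0 depth=1 children=['N'] left=[] right=['E', 'T'] parent=Q
Step 7 (up): focus=Q path=root depth=0 children=['O', 'E', 'T'] (at root)

Answer: root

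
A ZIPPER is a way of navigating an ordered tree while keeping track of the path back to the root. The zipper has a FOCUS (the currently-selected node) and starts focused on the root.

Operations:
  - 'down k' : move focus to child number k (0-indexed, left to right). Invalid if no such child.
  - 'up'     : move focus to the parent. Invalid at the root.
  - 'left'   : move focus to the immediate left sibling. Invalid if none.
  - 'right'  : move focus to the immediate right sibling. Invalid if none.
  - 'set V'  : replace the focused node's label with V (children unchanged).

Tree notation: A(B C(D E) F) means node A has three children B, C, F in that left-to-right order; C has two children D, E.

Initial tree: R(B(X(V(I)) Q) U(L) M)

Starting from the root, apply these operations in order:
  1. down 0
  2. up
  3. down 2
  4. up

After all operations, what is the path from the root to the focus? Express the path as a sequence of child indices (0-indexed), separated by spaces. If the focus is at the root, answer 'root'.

Answer: root

Derivation:
Step 1 (down 0): focus=B path=0 depth=1 children=['X', 'Q'] left=[] right=['U', 'M'] parent=R
Step 2 (up): focus=R path=root depth=0 children=['B', 'U', 'M'] (at root)
Step 3 (down 2): focus=M path=2 depth=1 children=[] left=['B', 'U'] right=[] parent=R
Step 4 (up): focus=R path=root depth=0 children=['B', 'U', 'M'] (at root)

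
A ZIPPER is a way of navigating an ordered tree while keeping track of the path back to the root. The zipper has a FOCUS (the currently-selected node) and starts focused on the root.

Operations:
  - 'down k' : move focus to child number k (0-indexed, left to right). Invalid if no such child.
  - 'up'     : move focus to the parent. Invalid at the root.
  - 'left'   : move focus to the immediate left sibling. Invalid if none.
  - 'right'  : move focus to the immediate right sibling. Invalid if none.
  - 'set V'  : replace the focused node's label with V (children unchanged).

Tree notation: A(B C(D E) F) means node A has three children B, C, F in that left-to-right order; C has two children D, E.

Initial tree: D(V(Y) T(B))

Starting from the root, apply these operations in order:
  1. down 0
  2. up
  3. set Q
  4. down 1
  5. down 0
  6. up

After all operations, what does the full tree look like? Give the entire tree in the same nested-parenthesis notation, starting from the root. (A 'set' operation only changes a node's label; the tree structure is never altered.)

Answer: Q(V(Y) T(B))

Derivation:
Step 1 (down 0): focus=V path=0 depth=1 children=['Y'] left=[] right=['T'] parent=D
Step 2 (up): focus=D path=root depth=0 children=['V', 'T'] (at root)
Step 3 (set Q): focus=Q path=root depth=0 children=['V', 'T'] (at root)
Step 4 (down 1): focus=T path=1 depth=1 children=['B'] left=['V'] right=[] parent=Q
Step 5 (down 0): focus=B path=1/0 depth=2 children=[] left=[] right=[] parent=T
Step 6 (up): focus=T path=1 depth=1 children=['B'] left=['V'] right=[] parent=Q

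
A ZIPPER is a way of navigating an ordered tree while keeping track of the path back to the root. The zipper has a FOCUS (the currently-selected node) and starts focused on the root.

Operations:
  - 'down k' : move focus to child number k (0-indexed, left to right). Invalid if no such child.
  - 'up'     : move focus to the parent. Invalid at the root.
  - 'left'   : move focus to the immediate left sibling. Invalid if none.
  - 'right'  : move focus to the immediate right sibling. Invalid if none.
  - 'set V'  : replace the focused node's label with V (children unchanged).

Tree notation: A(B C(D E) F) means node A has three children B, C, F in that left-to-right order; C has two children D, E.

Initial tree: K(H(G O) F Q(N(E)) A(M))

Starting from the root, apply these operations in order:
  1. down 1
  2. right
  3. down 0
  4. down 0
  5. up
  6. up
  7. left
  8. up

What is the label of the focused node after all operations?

Answer: K

Derivation:
Step 1 (down 1): focus=F path=1 depth=1 children=[] left=['H'] right=['Q', 'A'] parent=K
Step 2 (right): focus=Q path=2 depth=1 children=['N'] left=['H', 'F'] right=['A'] parent=K
Step 3 (down 0): focus=N path=2/0 depth=2 children=['E'] left=[] right=[] parent=Q
Step 4 (down 0): focus=E path=2/0/0 depth=3 children=[] left=[] right=[] parent=N
Step 5 (up): focus=N path=2/0 depth=2 children=['E'] left=[] right=[] parent=Q
Step 6 (up): focus=Q path=2 depth=1 children=['N'] left=['H', 'F'] right=['A'] parent=K
Step 7 (left): focus=F path=1 depth=1 children=[] left=['H'] right=['Q', 'A'] parent=K
Step 8 (up): focus=K path=root depth=0 children=['H', 'F', 'Q', 'A'] (at root)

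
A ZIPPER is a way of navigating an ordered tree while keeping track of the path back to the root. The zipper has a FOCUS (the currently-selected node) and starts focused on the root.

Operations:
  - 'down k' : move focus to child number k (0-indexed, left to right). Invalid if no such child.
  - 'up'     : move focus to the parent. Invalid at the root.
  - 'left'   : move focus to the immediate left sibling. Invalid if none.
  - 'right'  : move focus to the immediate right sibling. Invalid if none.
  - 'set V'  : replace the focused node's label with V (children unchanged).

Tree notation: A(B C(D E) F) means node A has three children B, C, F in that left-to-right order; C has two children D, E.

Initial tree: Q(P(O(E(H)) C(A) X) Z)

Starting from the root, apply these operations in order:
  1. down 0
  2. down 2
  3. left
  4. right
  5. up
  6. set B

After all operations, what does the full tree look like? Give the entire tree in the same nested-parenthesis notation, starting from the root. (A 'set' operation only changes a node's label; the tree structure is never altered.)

Answer: Q(B(O(E(H)) C(A) X) Z)

Derivation:
Step 1 (down 0): focus=P path=0 depth=1 children=['O', 'C', 'X'] left=[] right=['Z'] parent=Q
Step 2 (down 2): focus=X path=0/2 depth=2 children=[] left=['O', 'C'] right=[] parent=P
Step 3 (left): focus=C path=0/1 depth=2 children=['A'] left=['O'] right=['X'] parent=P
Step 4 (right): focus=X path=0/2 depth=2 children=[] left=['O', 'C'] right=[] parent=P
Step 5 (up): focus=P path=0 depth=1 children=['O', 'C', 'X'] left=[] right=['Z'] parent=Q
Step 6 (set B): focus=B path=0 depth=1 children=['O', 'C', 'X'] left=[] right=['Z'] parent=Q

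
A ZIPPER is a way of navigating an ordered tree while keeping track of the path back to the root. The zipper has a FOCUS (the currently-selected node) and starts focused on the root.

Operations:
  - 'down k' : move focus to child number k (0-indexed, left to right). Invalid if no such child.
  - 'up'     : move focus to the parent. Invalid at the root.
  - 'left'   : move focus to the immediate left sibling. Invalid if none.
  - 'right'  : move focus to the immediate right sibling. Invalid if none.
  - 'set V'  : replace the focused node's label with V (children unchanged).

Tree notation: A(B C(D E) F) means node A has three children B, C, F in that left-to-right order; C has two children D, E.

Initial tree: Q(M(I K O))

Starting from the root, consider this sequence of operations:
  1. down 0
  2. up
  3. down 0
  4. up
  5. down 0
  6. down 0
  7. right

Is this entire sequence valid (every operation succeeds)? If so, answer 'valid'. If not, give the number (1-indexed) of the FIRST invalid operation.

Step 1 (down 0): focus=M path=0 depth=1 children=['I', 'K', 'O'] left=[] right=[] parent=Q
Step 2 (up): focus=Q path=root depth=0 children=['M'] (at root)
Step 3 (down 0): focus=M path=0 depth=1 children=['I', 'K', 'O'] left=[] right=[] parent=Q
Step 4 (up): focus=Q path=root depth=0 children=['M'] (at root)
Step 5 (down 0): focus=M path=0 depth=1 children=['I', 'K', 'O'] left=[] right=[] parent=Q
Step 6 (down 0): focus=I path=0/0 depth=2 children=[] left=[] right=['K', 'O'] parent=M
Step 7 (right): focus=K path=0/1 depth=2 children=[] left=['I'] right=['O'] parent=M

Answer: valid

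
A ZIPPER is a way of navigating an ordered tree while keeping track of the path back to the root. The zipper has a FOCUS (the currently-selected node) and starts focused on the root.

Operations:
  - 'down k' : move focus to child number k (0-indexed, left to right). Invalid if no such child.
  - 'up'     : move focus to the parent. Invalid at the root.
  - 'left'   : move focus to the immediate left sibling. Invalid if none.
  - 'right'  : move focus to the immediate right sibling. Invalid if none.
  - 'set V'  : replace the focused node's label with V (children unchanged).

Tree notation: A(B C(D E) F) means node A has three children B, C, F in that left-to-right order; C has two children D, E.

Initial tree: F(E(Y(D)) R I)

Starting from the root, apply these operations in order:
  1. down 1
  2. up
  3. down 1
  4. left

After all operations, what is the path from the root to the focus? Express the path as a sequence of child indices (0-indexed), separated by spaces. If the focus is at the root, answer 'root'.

Answer: 0

Derivation:
Step 1 (down 1): focus=R path=1 depth=1 children=[] left=['E'] right=['I'] parent=F
Step 2 (up): focus=F path=root depth=0 children=['E', 'R', 'I'] (at root)
Step 3 (down 1): focus=R path=1 depth=1 children=[] left=['E'] right=['I'] parent=F
Step 4 (left): focus=E path=0 depth=1 children=['Y'] left=[] right=['R', 'I'] parent=F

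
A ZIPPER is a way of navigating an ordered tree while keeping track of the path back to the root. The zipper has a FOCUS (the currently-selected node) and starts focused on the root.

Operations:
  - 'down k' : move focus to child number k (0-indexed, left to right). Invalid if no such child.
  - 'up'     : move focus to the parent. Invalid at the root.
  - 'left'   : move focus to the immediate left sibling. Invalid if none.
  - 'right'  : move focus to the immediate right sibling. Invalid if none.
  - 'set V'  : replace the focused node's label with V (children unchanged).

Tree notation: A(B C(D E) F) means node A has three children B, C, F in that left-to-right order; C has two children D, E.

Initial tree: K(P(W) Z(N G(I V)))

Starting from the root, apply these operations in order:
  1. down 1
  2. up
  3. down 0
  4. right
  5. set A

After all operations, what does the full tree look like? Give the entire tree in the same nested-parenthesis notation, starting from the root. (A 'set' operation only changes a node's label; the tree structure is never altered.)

Step 1 (down 1): focus=Z path=1 depth=1 children=['N', 'G'] left=['P'] right=[] parent=K
Step 2 (up): focus=K path=root depth=0 children=['P', 'Z'] (at root)
Step 3 (down 0): focus=P path=0 depth=1 children=['W'] left=[] right=['Z'] parent=K
Step 4 (right): focus=Z path=1 depth=1 children=['N', 'G'] left=['P'] right=[] parent=K
Step 5 (set A): focus=A path=1 depth=1 children=['N', 'G'] left=['P'] right=[] parent=K

Answer: K(P(W) A(N G(I V)))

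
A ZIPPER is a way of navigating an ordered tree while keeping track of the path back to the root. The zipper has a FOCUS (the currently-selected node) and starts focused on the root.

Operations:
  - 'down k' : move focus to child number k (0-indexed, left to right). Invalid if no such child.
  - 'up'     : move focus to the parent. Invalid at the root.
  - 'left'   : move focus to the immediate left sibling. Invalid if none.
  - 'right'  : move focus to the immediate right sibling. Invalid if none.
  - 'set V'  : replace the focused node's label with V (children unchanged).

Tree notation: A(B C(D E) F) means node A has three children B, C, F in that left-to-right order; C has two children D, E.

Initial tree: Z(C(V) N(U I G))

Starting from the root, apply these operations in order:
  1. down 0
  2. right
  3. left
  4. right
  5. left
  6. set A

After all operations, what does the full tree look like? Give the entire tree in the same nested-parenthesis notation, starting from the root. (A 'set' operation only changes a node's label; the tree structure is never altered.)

Answer: Z(A(V) N(U I G))

Derivation:
Step 1 (down 0): focus=C path=0 depth=1 children=['V'] left=[] right=['N'] parent=Z
Step 2 (right): focus=N path=1 depth=1 children=['U', 'I', 'G'] left=['C'] right=[] parent=Z
Step 3 (left): focus=C path=0 depth=1 children=['V'] left=[] right=['N'] parent=Z
Step 4 (right): focus=N path=1 depth=1 children=['U', 'I', 'G'] left=['C'] right=[] parent=Z
Step 5 (left): focus=C path=0 depth=1 children=['V'] left=[] right=['N'] parent=Z
Step 6 (set A): focus=A path=0 depth=1 children=['V'] left=[] right=['N'] parent=Z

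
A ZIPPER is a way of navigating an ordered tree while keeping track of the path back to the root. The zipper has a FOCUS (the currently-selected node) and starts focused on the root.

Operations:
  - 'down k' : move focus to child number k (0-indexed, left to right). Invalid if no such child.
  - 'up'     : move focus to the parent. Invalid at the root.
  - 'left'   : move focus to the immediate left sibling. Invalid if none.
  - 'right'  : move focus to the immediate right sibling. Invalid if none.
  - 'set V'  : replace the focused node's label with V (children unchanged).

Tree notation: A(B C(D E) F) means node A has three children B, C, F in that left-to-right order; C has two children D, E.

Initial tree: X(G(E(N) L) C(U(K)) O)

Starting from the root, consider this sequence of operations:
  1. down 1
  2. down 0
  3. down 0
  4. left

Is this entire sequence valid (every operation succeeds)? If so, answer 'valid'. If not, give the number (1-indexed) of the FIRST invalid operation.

Step 1 (down 1): focus=C path=1 depth=1 children=['U'] left=['G'] right=['O'] parent=X
Step 2 (down 0): focus=U path=1/0 depth=2 children=['K'] left=[] right=[] parent=C
Step 3 (down 0): focus=K path=1/0/0 depth=3 children=[] left=[] right=[] parent=U
Step 4 (left): INVALID

Answer: 4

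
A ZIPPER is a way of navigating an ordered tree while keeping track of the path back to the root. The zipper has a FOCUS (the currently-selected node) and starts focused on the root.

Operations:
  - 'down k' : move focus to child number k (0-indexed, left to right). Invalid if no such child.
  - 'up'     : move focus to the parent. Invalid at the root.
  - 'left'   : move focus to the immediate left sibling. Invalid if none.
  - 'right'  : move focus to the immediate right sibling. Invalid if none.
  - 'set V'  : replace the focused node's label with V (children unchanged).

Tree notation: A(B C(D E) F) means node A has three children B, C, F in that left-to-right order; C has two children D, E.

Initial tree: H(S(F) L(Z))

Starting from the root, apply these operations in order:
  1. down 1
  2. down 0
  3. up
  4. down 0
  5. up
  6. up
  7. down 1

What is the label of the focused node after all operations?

Answer: L

Derivation:
Step 1 (down 1): focus=L path=1 depth=1 children=['Z'] left=['S'] right=[] parent=H
Step 2 (down 0): focus=Z path=1/0 depth=2 children=[] left=[] right=[] parent=L
Step 3 (up): focus=L path=1 depth=1 children=['Z'] left=['S'] right=[] parent=H
Step 4 (down 0): focus=Z path=1/0 depth=2 children=[] left=[] right=[] parent=L
Step 5 (up): focus=L path=1 depth=1 children=['Z'] left=['S'] right=[] parent=H
Step 6 (up): focus=H path=root depth=0 children=['S', 'L'] (at root)
Step 7 (down 1): focus=L path=1 depth=1 children=['Z'] left=['S'] right=[] parent=H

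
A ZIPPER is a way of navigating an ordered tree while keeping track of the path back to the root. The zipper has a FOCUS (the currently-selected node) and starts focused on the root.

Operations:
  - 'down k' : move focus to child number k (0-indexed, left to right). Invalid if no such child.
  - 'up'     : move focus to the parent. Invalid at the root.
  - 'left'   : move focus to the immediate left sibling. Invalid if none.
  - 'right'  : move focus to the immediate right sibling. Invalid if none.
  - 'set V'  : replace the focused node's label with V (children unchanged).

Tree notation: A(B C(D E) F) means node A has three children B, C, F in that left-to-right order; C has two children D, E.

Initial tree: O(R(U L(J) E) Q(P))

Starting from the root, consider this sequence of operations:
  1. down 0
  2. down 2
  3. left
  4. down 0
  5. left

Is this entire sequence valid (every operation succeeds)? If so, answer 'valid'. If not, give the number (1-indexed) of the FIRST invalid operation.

Step 1 (down 0): focus=R path=0 depth=1 children=['U', 'L', 'E'] left=[] right=['Q'] parent=O
Step 2 (down 2): focus=E path=0/2 depth=2 children=[] left=['U', 'L'] right=[] parent=R
Step 3 (left): focus=L path=0/1 depth=2 children=['J'] left=['U'] right=['E'] parent=R
Step 4 (down 0): focus=J path=0/1/0 depth=3 children=[] left=[] right=[] parent=L
Step 5 (left): INVALID

Answer: 5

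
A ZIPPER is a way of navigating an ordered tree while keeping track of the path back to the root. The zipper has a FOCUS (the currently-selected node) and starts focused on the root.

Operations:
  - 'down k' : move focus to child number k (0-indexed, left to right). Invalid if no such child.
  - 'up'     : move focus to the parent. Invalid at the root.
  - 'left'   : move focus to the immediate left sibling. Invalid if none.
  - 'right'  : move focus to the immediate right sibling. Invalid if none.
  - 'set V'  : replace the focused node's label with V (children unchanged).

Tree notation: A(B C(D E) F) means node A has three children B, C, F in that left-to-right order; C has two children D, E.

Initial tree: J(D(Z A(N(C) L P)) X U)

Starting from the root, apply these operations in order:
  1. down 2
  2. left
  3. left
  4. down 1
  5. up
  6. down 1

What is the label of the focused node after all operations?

Answer: A

Derivation:
Step 1 (down 2): focus=U path=2 depth=1 children=[] left=['D', 'X'] right=[] parent=J
Step 2 (left): focus=X path=1 depth=1 children=[] left=['D'] right=['U'] parent=J
Step 3 (left): focus=D path=0 depth=1 children=['Z', 'A'] left=[] right=['X', 'U'] parent=J
Step 4 (down 1): focus=A path=0/1 depth=2 children=['N', 'L', 'P'] left=['Z'] right=[] parent=D
Step 5 (up): focus=D path=0 depth=1 children=['Z', 'A'] left=[] right=['X', 'U'] parent=J
Step 6 (down 1): focus=A path=0/1 depth=2 children=['N', 'L', 'P'] left=['Z'] right=[] parent=D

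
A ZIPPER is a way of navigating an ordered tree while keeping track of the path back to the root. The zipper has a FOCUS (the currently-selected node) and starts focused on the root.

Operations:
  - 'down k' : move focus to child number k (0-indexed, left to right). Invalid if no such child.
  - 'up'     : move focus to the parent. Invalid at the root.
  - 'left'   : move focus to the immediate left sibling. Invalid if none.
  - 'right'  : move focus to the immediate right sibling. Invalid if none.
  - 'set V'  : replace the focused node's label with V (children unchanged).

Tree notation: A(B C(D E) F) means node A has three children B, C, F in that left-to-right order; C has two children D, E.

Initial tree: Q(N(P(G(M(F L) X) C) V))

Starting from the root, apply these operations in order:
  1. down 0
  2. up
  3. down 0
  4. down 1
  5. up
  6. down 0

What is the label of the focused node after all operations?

Step 1 (down 0): focus=N path=0 depth=1 children=['P', 'V'] left=[] right=[] parent=Q
Step 2 (up): focus=Q path=root depth=0 children=['N'] (at root)
Step 3 (down 0): focus=N path=0 depth=1 children=['P', 'V'] left=[] right=[] parent=Q
Step 4 (down 1): focus=V path=0/1 depth=2 children=[] left=['P'] right=[] parent=N
Step 5 (up): focus=N path=0 depth=1 children=['P', 'V'] left=[] right=[] parent=Q
Step 6 (down 0): focus=P path=0/0 depth=2 children=['G', 'C'] left=[] right=['V'] parent=N

Answer: P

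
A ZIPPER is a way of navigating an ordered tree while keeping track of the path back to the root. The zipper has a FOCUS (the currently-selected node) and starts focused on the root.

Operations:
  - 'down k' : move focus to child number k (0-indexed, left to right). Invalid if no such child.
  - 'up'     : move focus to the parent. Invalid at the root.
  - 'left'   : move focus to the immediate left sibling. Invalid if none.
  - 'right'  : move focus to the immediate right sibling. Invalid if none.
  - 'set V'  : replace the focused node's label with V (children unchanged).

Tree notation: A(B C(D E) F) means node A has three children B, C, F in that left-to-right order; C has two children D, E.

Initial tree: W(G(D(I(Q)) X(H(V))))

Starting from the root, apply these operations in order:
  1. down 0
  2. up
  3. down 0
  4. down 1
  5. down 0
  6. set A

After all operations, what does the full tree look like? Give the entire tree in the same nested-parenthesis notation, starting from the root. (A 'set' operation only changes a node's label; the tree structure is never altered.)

Answer: W(G(D(I(Q)) X(A(V))))

Derivation:
Step 1 (down 0): focus=G path=0 depth=1 children=['D', 'X'] left=[] right=[] parent=W
Step 2 (up): focus=W path=root depth=0 children=['G'] (at root)
Step 3 (down 0): focus=G path=0 depth=1 children=['D', 'X'] left=[] right=[] parent=W
Step 4 (down 1): focus=X path=0/1 depth=2 children=['H'] left=['D'] right=[] parent=G
Step 5 (down 0): focus=H path=0/1/0 depth=3 children=['V'] left=[] right=[] parent=X
Step 6 (set A): focus=A path=0/1/0 depth=3 children=['V'] left=[] right=[] parent=X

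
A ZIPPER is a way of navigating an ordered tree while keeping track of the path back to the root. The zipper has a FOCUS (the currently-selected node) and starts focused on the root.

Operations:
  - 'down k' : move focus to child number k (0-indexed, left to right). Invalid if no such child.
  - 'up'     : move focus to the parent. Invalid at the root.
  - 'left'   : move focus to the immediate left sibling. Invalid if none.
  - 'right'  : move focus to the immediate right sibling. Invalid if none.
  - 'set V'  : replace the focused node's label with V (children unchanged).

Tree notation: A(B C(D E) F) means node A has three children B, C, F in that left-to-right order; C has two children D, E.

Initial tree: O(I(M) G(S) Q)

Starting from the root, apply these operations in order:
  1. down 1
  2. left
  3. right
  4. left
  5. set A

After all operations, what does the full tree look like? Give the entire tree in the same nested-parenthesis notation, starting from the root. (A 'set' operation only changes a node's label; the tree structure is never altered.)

Answer: O(A(M) G(S) Q)

Derivation:
Step 1 (down 1): focus=G path=1 depth=1 children=['S'] left=['I'] right=['Q'] parent=O
Step 2 (left): focus=I path=0 depth=1 children=['M'] left=[] right=['G', 'Q'] parent=O
Step 3 (right): focus=G path=1 depth=1 children=['S'] left=['I'] right=['Q'] parent=O
Step 4 (left): focus=I path=0 depth=1 children=['M'] left=[] right=['G', 'Q'] parent=O
Step 5 (set A): focus=A path=0 depth=1 children=['M'] left=[] right=['G', 'Q'] parent=O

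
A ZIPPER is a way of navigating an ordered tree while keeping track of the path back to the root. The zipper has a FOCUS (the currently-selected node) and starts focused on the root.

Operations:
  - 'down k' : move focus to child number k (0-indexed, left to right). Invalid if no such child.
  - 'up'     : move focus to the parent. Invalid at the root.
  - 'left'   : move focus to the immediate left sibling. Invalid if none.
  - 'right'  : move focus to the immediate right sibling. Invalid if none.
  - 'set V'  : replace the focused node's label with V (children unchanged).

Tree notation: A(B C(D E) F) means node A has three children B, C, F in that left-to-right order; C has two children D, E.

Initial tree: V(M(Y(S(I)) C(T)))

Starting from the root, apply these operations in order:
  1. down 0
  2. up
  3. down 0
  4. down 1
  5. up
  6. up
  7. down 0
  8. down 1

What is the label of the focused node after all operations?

Step 1 (down 0): focus=M path=0 depth=1 children=['Y', 'C'] left=[] right=[] parent=V
Step 2 (up): focus=V path=root depth=0 children=['M'] (at root)
Step 3 (down 0): focus=M path=0 depth=1 children=['Y', 'C'] left=[] right=[] parent=V
Step 4 (down 1): focus=C path=0/1 depth=2 children=['T'] left=['Y'] right=[] parent=M
Step 5 (up): focus=M path=0 depth=1 children=['Y', 'C'] left=[] right=[] parent=V
Step 6 (up): focus=V path=root depth=0 children=['M'] (at root)
Step 7 (down 0): focus=M path=0 depth=1 children=['Y', 'C'] left=[] right=[] parent=V
Step 8 (down 1): focus=C path=0/1 depth=2 children=['T'] left=['Y'] right=[] parent=M

Answer: C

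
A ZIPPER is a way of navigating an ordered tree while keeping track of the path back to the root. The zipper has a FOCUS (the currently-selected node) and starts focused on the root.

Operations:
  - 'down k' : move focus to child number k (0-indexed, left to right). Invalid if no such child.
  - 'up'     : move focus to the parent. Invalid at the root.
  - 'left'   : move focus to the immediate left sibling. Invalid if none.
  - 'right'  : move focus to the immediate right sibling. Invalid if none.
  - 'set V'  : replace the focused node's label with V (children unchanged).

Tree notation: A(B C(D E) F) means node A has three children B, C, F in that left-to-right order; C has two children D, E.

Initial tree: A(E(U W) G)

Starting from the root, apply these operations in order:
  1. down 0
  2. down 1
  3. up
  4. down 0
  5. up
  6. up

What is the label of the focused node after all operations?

Step 1 (down 0): focus=E path=0 depth=1 children=['U', 'W'] left=[] right=['G'] parent=A
Step 2 (down 1): focus=W path=0/1 depth=2 children=[] left=['U'] right=[] parent=E
Step 3 (up): focus=E path=0 depth=1 children=['U', 'W'] left=[] right=['G'] parent=A
Step 4 (down 0): focus=U path=0/0 depth=2 children=[] left=[] right=['W'] parent=E
Step 5 (up): focus=E path=0 depth=1 children=['U', 'W'] left=[] right=['G'] parent=A
Step 6 (up): focus=A path=root depth=0 children=['E', 'G'] (at root)

Answer: A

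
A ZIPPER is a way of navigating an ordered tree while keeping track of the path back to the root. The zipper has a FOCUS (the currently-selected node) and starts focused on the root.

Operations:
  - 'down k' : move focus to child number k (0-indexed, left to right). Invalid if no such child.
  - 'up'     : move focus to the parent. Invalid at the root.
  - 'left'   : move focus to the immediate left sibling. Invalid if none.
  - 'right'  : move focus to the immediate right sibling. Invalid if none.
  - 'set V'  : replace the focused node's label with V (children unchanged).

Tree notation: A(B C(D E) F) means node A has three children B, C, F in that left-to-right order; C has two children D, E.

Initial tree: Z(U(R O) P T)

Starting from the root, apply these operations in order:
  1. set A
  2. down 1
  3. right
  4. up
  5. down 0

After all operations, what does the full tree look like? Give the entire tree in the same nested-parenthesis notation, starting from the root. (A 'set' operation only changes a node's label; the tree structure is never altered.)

Answer: A(U(R O) P T)

Derivation:
Step 1 (set A): focus=A path=root depth=0 children=['U', 'P', 'T'] (at root)
Step 2 (down 1): focus=P path=1 depth=1 children=[] left=['U'] right=['T'] parent=A
Step 3 (right): focus=T path=2 depth=1 children=[] left=['U', 'P'] right=[] parent=A
Step 4 (up): focus=A path=root depth=0 children=['U', 'P', 'T'] (at root)
Step 5 (down 0): focus=U path=0 depth=1 children=['R', 'O'] left=[] right=['P', 'T'] parent=A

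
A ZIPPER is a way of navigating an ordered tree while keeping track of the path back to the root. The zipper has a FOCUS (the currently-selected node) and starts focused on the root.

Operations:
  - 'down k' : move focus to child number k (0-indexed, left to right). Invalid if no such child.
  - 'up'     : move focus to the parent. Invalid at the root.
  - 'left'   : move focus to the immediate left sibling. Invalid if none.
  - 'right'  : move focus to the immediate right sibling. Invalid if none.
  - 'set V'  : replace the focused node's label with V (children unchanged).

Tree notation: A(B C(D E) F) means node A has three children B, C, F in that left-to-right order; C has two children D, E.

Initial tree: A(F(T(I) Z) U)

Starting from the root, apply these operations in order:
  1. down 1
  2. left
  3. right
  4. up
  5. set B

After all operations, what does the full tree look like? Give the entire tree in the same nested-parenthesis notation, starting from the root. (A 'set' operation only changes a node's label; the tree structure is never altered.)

Step 1 (down 1): focus=U path=1 depth=1 children=[] left=['F'] right=[] parent=A
Step 2 (left): focus=F path=0 depth=1 children=['T', 'Z'] left=[] right=['U'] parent=A
Step 3 (right): focus=U path=1 depth=1 children=[] left=['F'] right=[] parent=A
Step 4 (up): focus=A path=root depth=0 children=['F', 'U'] (at root)
Step 5 (set B): focus=B path=root depth=0 children=['F', 'U'] (at root)

Answer: B(F(T(I) Z) U)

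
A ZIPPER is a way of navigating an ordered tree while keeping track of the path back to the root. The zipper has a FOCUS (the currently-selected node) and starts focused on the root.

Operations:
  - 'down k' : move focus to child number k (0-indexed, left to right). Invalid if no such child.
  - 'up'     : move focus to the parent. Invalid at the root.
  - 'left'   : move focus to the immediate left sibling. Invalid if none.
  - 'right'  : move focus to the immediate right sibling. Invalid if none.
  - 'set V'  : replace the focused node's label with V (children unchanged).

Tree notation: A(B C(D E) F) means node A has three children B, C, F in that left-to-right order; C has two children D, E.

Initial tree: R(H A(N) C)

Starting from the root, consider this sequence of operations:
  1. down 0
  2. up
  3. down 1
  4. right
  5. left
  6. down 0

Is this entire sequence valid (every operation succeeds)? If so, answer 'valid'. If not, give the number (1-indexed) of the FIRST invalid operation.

Answer: valid

Derivation:
Step 1 (down 0): focus=H path=0 depth=1 children=[] left=[] right=['A', 'C'] parent=R
Step 2 (up): focus=R path=root depth=0 children=['H', 'A', 'C'] (at root)
Step 3 (down 1): focus=A path=1 depth=1 children=['N'] left=['H'] right=['C'] parent=R
Step 4 (right): focus=C path=2 depth=1 children=[] left=['H', 'A'] right=[] parent=R
Step 5 (left): focus=A path=1 depth=1 children=['N'] left=['H'] right=['C'] parent=R
Step 6 (down 0): focus=N path=1/0 depth=2 children=[] left=[] right=[] parent=A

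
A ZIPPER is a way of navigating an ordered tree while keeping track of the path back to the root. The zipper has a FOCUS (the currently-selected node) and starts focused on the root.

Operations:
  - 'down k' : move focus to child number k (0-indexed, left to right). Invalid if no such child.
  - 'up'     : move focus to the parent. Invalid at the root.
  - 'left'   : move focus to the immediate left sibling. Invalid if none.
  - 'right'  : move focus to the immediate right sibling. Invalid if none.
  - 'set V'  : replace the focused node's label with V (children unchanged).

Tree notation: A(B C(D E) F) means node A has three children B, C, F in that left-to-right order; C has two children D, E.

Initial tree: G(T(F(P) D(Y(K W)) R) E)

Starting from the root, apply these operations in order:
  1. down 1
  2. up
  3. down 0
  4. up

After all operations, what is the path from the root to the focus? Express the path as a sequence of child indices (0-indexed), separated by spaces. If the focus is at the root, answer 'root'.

Answer: root

Derivation:
Step 1 (down 1): focus=E path=1 depth=1 children=[] left=['T'] right=[] parent=G
Step 2 (up): focus=G path=root depth=0 children=['T', 'E'] (at root)
Step 3 (down 0): focus=T path=0 depth=1 children=['F', 'D', 'R'] left=[] right=['E'] parent=G
Step 4 (up): focus=G path=root depth=0 children=['T', 'E'] (at root)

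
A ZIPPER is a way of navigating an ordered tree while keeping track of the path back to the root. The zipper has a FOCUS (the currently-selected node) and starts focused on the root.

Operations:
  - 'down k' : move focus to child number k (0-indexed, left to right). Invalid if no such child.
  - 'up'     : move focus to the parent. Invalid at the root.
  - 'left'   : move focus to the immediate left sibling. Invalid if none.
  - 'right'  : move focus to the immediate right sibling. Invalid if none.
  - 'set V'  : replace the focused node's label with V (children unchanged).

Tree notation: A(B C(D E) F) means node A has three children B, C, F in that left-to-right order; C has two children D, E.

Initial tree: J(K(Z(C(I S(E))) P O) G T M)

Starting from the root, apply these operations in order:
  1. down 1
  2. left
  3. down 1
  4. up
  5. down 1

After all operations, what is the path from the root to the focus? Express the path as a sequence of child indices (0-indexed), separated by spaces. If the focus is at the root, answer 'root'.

Answer: 0 1

Derivation:
Step 1 (down 1): focus=G path=1 depth=1 children=[] left=['K'] right=['T', 'M'] parent=J
Step 2 (left): focus=K path=0 depth=1 children=['Z', 'P', 'O'] left=[] right=['G', 'T', 'M'] parent=J
Step 3 (down 1): focus=P path=0/1 depth=2 children=[] left=['Z'] right=['O'] parent=K
Step 4 (up): focus=K path=0 depth=1 children=['Z', 'P', 'O'] left=[] right=['G', 'T', 'M'] parent=J
Step 5 (down 1): focus=P path=0/1 depth=2 children=[] left=['Z'] right=['O'] parent=K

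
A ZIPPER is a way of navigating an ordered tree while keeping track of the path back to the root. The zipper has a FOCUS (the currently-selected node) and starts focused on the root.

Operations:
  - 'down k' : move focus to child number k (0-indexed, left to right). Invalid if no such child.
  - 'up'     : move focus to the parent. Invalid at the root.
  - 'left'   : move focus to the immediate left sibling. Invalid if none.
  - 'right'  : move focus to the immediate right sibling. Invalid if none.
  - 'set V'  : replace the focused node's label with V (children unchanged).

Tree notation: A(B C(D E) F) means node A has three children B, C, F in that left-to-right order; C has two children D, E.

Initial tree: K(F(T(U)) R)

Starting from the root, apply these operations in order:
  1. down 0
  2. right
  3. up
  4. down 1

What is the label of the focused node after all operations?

Answer: R

Derivation:
Step 1 (down 0): focus=F path=0 depth=1 children=['T'] left=[] right=['R'] parent=K
Step 2 (right): focus=R path=1 depth=1 children=[] left=['F'] right=[] parent=K
Step 3 (up): focus=K path=root depth=0 children=['F', 'R'] (at root)
Step 4 (down 1): focus=R path=1 depth=1 children=[] left=['F'] right=[] parent=K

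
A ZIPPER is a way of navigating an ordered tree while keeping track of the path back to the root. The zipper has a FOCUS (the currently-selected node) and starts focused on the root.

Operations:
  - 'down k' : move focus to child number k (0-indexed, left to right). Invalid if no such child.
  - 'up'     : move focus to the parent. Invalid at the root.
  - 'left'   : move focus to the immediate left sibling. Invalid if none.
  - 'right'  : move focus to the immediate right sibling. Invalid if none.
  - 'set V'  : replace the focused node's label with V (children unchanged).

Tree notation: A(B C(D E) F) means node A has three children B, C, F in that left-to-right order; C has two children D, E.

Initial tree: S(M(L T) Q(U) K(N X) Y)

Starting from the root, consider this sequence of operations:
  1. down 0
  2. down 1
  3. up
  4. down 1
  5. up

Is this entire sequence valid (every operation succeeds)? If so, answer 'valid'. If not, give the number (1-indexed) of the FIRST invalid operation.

Answer: valid

Derivation:
Step 1 (down 0): focus=M path=0 depth=1 children=['L', 'T'] left=[] right=['Q', 'K', 'Y'] parent=S
Step 2 (down 1): focus=T path=0/1 depth=2 children=[] left=['L'] right=[] parent=M
Step 3 (up): focus=M path=0 depth=1 children=['L', 'T'] left=[] right=['Q', 'K', 'Y'] parent=S
Step 4 (down 1): focus=T path=0/1 depth=2 children=[] left=['L'] right=[] parent=M
Step 5 (up): focus=M path=0 depth=1 children=['L', 'T'] left=[] right=['Q', 'K', 'Y'] parent=S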